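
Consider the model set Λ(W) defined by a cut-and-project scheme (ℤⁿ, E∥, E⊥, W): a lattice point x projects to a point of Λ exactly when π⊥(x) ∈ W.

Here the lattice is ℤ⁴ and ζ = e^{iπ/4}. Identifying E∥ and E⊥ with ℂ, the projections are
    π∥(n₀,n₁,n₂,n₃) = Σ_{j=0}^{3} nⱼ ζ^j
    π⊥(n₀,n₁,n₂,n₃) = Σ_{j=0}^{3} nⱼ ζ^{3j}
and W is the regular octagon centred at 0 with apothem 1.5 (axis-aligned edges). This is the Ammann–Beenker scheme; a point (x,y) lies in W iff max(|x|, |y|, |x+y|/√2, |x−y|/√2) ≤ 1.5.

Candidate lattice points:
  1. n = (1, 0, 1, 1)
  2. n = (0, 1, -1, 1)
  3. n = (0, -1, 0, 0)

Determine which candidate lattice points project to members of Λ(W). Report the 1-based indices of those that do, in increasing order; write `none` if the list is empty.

3

Internal map: ζ^{3j} for j=0..3 gives (1,0), (−√2/2,√2/2), (0,−1), (√2/2,√2/2).
#1 (1, 0, 1, 1): internal (1.7071, -0.2929); octagon support 1.7071 vs apothem 1.5 → ∉ W
#2 (0, 1, -1, 1): internal (0.0000, 2.4142); octagon support 2.4142 vs apothem 1.5 → ∉ W
#3 (0, -1, 0, 0): internal (0.7071, -0.7071); octagon support 1.0000 vs apothem 1.5 → ∈ W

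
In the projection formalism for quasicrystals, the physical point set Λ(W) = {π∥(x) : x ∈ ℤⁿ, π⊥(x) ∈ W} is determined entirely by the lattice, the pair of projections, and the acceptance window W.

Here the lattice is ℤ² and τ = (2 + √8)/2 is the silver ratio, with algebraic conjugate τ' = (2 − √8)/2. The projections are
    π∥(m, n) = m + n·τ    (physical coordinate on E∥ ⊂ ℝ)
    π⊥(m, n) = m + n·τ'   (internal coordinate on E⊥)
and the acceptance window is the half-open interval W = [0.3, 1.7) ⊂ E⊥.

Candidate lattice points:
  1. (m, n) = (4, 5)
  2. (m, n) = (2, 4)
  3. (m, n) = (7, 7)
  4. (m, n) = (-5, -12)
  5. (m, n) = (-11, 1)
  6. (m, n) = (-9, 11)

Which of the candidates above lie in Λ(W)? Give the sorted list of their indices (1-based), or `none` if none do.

τ' = (2−√8)/2 ≈ -0.41421.
candidate 1: (m,n)=(4,5) → π∥ = 4+5·τ ≈ 16.07107, π⊥ = 4+5·τ' ≈ 1.92893 ∉ [0.3, 1.7) ⇒ out
candidate 2: (m,n)=(2,4) → π∥ = 2+4·τ ≈ 11.65685, π⊥ = 2+4·τ' ≈ 0.34315 ∈ [0.3, 1.7) ⇒ IN Λ
candidate 3: (m,n)=(7,7) → π∥ = 7+7·τ ≈ 23.89949, π⊥ = 7+7·τ' ≈ 4.10051 ∉ [0.3, 1.7) ⇒ out
candidate 4: (m,n)=(-5,-12) → π∥ = -5-12·τ ≈ -33.97056, π⊥ = -5-12·τ' ≈ -0.02944 ∉ [0.3, 1.7) ⇒ out
candidate 5: (m,n)=(-11,1) → π∥ = -11+1·τ ≈ -8.58579, π⊥ = -11+1·τ' ≈ -11.41421 ∉ [0.3, 1.7) ⇒ out
candidate 6: (m,n)=(-9,11) → π∥ = -9+11·τ ≈ 17.55635, π⊥ = -9+11·τ' ≈ -13.55635 ∉ [0.3, 1.7) ⇒ out

2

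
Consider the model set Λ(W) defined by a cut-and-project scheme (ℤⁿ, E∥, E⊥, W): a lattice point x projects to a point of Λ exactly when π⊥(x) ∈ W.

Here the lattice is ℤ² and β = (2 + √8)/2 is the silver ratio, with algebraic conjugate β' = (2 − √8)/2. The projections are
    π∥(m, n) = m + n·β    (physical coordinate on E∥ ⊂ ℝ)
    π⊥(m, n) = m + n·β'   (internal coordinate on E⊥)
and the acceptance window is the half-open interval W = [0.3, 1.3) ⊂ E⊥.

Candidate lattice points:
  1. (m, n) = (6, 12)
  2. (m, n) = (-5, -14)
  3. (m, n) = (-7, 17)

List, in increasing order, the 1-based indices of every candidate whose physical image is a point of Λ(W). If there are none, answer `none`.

Numerically β ≈ 2.4142 and β' = −1/β ≈ -0.4142.
[1] lift (6,12): star map gives 1.0294; window check 0.3 ≤ 1.0294 < 1.3 is true → IN Λ
[2] lift (-5,-14): star map gives 0.7990; window check 0.3 ≤ 0.7990 < 1.3 is true → IN Λ
[3] lift (-7,17): star map gives -14.0416; window check 0.3 ≤ -14.0416 < 1.3 is false → out

1, 2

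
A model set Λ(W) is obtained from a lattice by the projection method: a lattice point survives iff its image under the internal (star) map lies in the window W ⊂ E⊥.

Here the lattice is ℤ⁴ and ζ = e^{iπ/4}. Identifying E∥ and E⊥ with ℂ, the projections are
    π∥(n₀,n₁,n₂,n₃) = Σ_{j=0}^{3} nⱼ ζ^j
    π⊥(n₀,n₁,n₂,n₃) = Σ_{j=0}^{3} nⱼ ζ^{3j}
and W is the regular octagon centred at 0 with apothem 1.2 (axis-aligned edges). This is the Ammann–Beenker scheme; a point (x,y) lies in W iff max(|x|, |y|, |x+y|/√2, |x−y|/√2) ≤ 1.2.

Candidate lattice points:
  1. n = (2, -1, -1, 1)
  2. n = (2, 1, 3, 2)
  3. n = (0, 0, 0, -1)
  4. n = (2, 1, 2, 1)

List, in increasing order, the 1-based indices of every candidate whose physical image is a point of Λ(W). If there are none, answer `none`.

3

π⊥(n) = n₀ + n₁ζ³ + n₂ζ⁶ + n₃ζ⁹ where ζ = e^{iπ/4}.
#1 (2, -1, -1, 1): internal (3.414214, 1.000000); octagon support 3.414214 vs apothem 1.2 → ∉ W
#2 (2, 1, 3, 2): internal (2.707107, -0.878680); octagon support 2.707107 vs apothem 1.2 → ∉ W
#3 (0, 0, 0, -1): internal (-0.707107, -0.707107); octagon support 1.000000 vs apothem 1.2 → ∈ W
#4 (2, 1, 2, 1): internal (2.000000, -0.585786); octagon support 2.000000 vs apothem 1.2 → ∉ W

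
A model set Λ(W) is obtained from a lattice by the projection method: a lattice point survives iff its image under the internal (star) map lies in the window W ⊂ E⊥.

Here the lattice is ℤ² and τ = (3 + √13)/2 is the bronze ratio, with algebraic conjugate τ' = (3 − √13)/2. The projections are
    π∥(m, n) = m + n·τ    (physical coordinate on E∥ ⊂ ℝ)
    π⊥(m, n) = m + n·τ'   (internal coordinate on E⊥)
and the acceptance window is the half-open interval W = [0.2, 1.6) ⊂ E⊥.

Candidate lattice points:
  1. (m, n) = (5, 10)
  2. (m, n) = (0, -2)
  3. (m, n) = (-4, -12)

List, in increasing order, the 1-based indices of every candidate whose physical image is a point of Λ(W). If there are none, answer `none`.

Numerically τ ≈ 3.3028 and τ' = −1/τ ≈ -0.3028.
[1] lift (5,10): star map gives 1.9722; window check 0.2 ≤ 1.9722 < 1.6 is false → out
[2] lift (0,-2): star map gives 0.6056; window check 0.2 ≤ 0.6056 < 1.6 is true → IN Λ
[3] lift (-4,-12): star map gives -0.3667; window check 0.2 ≤ -0.3667 < 1.6 is false → out

2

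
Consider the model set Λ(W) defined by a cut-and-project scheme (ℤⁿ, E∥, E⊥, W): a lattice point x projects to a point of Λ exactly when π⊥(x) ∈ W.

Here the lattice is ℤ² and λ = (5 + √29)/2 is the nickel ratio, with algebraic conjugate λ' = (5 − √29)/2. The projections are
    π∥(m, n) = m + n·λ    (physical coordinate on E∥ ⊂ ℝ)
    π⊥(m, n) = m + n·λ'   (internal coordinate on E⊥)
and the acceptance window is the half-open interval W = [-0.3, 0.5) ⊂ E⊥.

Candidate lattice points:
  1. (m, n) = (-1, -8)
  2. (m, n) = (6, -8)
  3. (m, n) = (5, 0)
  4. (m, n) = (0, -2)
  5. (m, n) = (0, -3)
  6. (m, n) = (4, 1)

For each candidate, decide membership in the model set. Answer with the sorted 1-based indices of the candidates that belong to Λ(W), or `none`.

4

λ' = (5−√29)/2 ≈ -0.19258.
candidate 1: (m,n)=(-1,-8) → π∥ = -1-8·λ ≈ -42.54066, π⊥ = -1-8·λ' ≈ 0.54066 ∉ [-0.3, 0.5) ⇒ out
candidate 2: (m,n)=(6,-8) → π∥ = 6-8·λ ≈ -35.54066, π⊥ = 6-8·λ' ≈ 7.54066 ∉ [-0.3, 0.5) ⇒ out
candidate 3: (m,n)=(5,0) → π∥ = 5+0·λ ≈ 5.00000, π⊥ = 5+0·λ' ≈ 5.00000 ∉ [-0.3, 0.5) ⇒ out
candidate 4: (m,n)=(0,-2) → π∥ = 0-2·λ ≈ -10.38516, π⊥ = 0-2·λ' ≈ 0.38516 ∈ [-0.3, 0.5) ⇒ IN Λ
candidate 5: (m,n)=(0,-3) → π∥ = 0-3·λ ≈ -15.57775, π⊥ = 0-3·λ' ≈ 0.57775 ∉ [-0.3, 0.5) ⇒ out
candidate 6: (m,n)=(4,1) → π∥ = 4+1·λ ≈ 9.19258, π⊥ = 4+1·λ' ≈ 3.80742 ∉ [-0.3, 0.5) ⇒ out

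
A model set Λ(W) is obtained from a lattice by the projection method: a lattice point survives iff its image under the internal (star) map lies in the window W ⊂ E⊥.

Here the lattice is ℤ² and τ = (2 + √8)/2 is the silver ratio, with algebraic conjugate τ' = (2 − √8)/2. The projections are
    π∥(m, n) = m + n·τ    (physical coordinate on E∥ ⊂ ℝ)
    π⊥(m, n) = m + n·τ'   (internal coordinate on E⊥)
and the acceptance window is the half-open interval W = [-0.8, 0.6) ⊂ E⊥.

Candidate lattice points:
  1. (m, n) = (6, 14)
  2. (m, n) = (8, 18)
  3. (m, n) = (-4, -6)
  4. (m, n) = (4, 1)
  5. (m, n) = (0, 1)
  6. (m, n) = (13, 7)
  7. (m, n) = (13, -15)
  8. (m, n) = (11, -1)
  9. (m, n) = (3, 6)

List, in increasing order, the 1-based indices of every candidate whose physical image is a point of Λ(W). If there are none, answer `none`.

τ' = (2−√8)/2 ≈ -0.414214.
#1 (6,14): internal coord 6 + (14)·τ' = +0.201010; +0.201010 ∈ [-0.8, 0.6) → IN Λ
#2 (8,18): internal coord 8 + (18)·τ' = +0.544156; +0.544156 ∈ [-0.8, 0.6) → IN Λ
#3 (-4,-6): internal coord -4 + (-6)·τ' = -1.514719; -1.514719 ∉ [-0.8, 0.6) → out
#4 (4,1): internal coord 4 + (1)·τ' = +3.585786; +3.585786 ∉ [-0.8, 0.6) → out
#5 (0,1): internal coord 0 + (1)·τ' = -0.414214; -0.414214 ∈ [-0.8, 0.6) → IN Λ
#6 (13,7): internal coord 13 + (7)·τ' = +10.100505; +10.100505 ∉ [-0.8, 0.6) → out
#7 (13,-15): internal coord 13 + (-15)·τ' = +19.213203; +19.213203 ∉ [-0.8, 0.6) → out
#8 (11,-1): internal coord 11 + (-1)·τ' = +11.414214; +11.414214 ∉ [-0.8, 0.6) → out
#9 (3,6): internal coord 3 + (6)·τ' = +0.514719; +0.514719 ∈ [-0.8, 0.6) → IN Λ

1, 2, 5, 9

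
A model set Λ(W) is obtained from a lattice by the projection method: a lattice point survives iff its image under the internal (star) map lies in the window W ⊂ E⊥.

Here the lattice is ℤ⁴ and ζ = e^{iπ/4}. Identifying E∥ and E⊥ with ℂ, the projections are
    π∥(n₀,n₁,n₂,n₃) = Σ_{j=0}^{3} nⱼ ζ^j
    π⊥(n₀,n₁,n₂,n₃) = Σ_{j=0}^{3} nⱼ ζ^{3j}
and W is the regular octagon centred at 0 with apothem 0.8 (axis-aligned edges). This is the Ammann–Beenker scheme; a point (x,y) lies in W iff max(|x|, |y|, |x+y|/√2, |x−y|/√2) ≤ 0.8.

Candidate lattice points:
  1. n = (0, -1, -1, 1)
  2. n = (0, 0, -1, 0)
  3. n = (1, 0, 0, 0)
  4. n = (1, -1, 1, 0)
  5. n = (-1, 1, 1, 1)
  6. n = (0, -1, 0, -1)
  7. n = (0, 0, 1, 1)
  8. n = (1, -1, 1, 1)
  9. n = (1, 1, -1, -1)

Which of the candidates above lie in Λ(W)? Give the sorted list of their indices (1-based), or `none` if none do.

With ζ = e^{iπ/4} the internal vectors are ζ^0,ζ^3,ζ^6,ζ^9.
candidate 1: n = (0, -1, -1, 1) → π⊥ ≈ (+1.4142, +1.0000); max(|x|,|y|,|x±y|/√2) = 1.7071 > 0.8 ⇒ ∉ W
candidate 2: n = (0, 0, -1, 0) → π⊥ ≈ (+0.0000, +1.0000); max(|x|,|y|,|x±y|/√2) = 1.0000 > 0.8 ⇒ ∉ W
candidate 3: n = (1, 0, 0, 0) → π⊥ ≈ (+1.0000, +0.0000); max(|x|,|y|,|x±y|/√2) = 1.0000 > 0.8 ⇒ ∉ W
candidate 4: n = (1, -1, 1, 0) → π⊥ ≈ (+1.7071, -1.7071); max(|x|,|y|,|x±y|/√2) = 2.4142 > 0.8 ⇒ ∉ W
candidate 5: n = (-1, 1, 1, 1) → π⊥ ≈ (-1.0000, +0.4142); max(|x|,|y|,|x±y|/√2) = 1.0000 > 0.8 ⇒ ∉ W
candidate 6: n = (0, -1, 0, -1) → π⊥ ≈ (+0.0000, -1.4142); max(|x|,|y|,|x±y|/√2) = 1.4142 > 0.8 ⇒ ∉ W
candidate 7: n = (0, 0, 1, 1) → π⊥ ≈ (+0.7071, -0.2929); max(|x|,|y|,|x±y|/√2) = 0.7071 ≤ 0.8 ⇒ ∈ W
candidate 8: n = (1, -1, 1, 1) → π⊥ ≈ (+2.4142, -1.0000); max(|x|,|y|,|x±y|/√2) = 2.4142 > 0.8 ⇒ ∉ W
candidate 9: n = (1, 1, -1, -1) → π⊥ ≈ (-0.4142, +1.0000); max(|x|,|y|,|x±y|/√2) = 1.0000 > 0.8 ⇒ ∉ W

7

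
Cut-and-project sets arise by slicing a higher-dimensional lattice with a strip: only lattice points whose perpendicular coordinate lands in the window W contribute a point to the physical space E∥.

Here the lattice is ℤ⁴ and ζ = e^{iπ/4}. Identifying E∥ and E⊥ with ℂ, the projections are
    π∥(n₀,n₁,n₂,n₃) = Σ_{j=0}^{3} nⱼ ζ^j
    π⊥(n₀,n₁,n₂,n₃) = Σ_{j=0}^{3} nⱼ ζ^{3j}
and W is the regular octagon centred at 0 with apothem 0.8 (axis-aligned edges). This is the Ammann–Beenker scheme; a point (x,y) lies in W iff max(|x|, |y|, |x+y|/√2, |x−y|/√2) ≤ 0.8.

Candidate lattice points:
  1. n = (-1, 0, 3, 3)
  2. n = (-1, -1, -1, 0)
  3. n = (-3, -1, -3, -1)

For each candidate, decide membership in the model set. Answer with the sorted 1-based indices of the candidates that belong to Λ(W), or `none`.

2

π⊥(n) = n₀ + n₁ζ³ + n₂ζ⁶ + n₃ζ⁹ where ζ = e^{iπ/4}.
candidate 1: n = (-1, 0, 3, 3) → π⊥ ≈ (+1.121320, -0.878680); max(|x|,|y|,|x±y|/√2) = 1.414214 > 0.8 ⇒ ∉ W
candidate 2: n = (-1, -1, -1, 0) → π⊥ ≈ (-0.292893, +0.292893); max(|x|,|y|,|x±y|/√2) = 0.414214 ≤ 0.8 ⇒ ∈ W
candidate 3: n = (-3, -1, -3, -1) → π⊥ ≈ (-3.000000, +1.585786); max(|x|,|y|,|x±y|/√2) = 3.242641 > 0.8 ⇒ ∉ W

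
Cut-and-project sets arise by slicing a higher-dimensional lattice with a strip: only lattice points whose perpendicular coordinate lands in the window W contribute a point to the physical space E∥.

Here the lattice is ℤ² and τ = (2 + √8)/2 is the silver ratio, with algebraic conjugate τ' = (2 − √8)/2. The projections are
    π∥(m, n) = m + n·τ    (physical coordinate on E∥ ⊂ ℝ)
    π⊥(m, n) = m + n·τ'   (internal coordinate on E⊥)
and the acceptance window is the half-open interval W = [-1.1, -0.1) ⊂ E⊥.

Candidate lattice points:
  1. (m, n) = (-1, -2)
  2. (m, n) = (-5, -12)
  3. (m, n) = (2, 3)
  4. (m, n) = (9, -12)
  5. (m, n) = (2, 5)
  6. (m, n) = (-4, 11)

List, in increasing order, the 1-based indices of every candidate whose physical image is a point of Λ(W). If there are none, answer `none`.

1

Numerically τ ≈ 2.414214 and τ' = −1/τ ≈ -0.414214.
[1] lift (-1,-2): star map gives -0.171573; window check -1.1 ≤ -0.171573 < -0.1 is true → IN Λ
[2] lift (-5,-12): star map gives -0.029437; window check -1.1 ≤ -0.029437 < -0.1 is false → out
[3] lift (2,3): star map gives 0.757359; window check -1.1 ≤ 0.757359 < -0.1 is false → out
[4] lift (9,-12): star map gives 13.970563; window check -1.1 ≤ 13.970563 < -0.1 is false → out
[5] lift (2,5): star map gives -0.071068; window check -1.1 ≤ -0.071068 < -0.1 is false → out
[6] lift (-4,11): star map gives -8.556349; window check -1.1 ≤ -8.556349 < -0.1 is false → out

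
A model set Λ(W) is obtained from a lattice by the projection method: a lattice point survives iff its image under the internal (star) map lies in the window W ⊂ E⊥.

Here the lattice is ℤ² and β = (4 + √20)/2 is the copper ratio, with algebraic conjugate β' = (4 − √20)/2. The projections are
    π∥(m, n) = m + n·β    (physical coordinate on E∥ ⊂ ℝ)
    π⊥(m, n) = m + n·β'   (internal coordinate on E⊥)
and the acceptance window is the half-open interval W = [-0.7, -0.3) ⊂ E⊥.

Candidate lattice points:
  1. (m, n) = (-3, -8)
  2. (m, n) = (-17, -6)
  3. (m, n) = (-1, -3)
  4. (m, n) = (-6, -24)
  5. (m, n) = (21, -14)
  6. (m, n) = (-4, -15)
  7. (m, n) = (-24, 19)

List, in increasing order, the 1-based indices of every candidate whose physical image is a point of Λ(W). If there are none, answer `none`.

4, 6

Compute β' = (4−√20)/2 = -0.23607, so π⊥(m,n) = m -0.23607·n.
[1] lift (-3,-8): star map gives -1.11146; window check -0.7 ≤ -1.11146 < -0.3 is false → out
[2] lift (-17,-6): star map gives -15.58359; window check -0.7 ≤ -15.58359 < -0.3 is false → out
[3] lift (-1,-3): star map gives -0.29180; window check -0.7 ≤ -0.29180 < -0.3 is false → out
[4] lift (-6,-24): star map gives -0.33437; window check -0.7 ≤ -0.33437 < -0.3 is true → IN Λ
[5] lift (21,-14): star map gives 24.30495; window check -0.7 ≤ 24.30495 < -0.3 is false → out
[6] lift (-4,-15): star map gives -0.45898; window check -0.7 ≤ -0.45898 < -0.3 is true → IN Λ
[7] lift (-24,19): star map gives -28.48529; window check -0.7 ≤ -28.48529 < -0.3 is false → out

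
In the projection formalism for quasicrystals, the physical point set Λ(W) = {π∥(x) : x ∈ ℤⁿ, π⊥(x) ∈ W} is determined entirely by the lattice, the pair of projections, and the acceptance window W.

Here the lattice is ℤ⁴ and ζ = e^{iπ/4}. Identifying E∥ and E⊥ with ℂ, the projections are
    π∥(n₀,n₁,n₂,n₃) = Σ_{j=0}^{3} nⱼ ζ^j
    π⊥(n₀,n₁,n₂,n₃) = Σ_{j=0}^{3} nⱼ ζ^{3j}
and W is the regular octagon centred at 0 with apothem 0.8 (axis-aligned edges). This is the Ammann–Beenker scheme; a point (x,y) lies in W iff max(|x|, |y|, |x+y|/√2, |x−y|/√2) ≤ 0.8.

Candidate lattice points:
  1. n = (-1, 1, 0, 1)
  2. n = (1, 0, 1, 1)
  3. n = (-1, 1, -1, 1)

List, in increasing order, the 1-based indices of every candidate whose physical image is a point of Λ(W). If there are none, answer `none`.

none

Internal map: ζ^{3j} for j=0..3 gives (1,0), (−√2/2,√2/2), (0,−1), (√2/2,√2/2).
candidate 1: n = (-1, 1, 0, 1) → π⊥ ≈ (-1.00000, +1.41421); max(|x|,|y|,|x±y|/√2) = 1.70711 > 0.8 ⇒ ∉ W
candidate 2: n = (1, 0, 1, 1) → π⊥ ≈ (+1.70711, -0.29289); max(|x|,|y|,|x±y|/√2) = 1.70711 > 0.8 ⇒ ∉ W
candidate 3: n = (-1, 1, -1, 1) → π⊥ ≈ (-1.00000, +2.41421); max(|x|,|y|,|x±y|/√2) = 2.41421 > 0.8 ⇒ ∉ W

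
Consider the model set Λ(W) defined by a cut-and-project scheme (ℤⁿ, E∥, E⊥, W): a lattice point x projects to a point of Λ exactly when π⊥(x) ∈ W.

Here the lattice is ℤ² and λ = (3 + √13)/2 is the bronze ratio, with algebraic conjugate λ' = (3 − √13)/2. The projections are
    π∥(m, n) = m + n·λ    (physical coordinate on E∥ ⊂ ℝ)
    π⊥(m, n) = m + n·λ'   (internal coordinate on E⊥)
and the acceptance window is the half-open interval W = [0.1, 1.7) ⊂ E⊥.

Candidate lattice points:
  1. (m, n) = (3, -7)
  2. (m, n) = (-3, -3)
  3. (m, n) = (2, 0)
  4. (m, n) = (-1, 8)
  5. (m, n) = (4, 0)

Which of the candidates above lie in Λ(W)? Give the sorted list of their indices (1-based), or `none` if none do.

λ' = (3−√13)/2 ≈ -0.3028.
candidate 1: (m,n)=(3,-7) → π∥ = 3-7·λ ≈ -20.1194, π⊥ = 3-7·λ' ≈ 5.1194 ∉ [0.1, 1.7) ⇒ out
candidate 2: (m,n)=(-3,-3) → π∥ = -3-3·λ ≈ -12.9083, π⊥ = -3-3·λ' ≈ -2.0917 ∉ [0.1, 1.7) ⇒ out
candidate 3: (m,n)=(2,0) → π∥ = 2+0·λ ≈ 2.0000, π⊥ = 2+0·λ' ≈ 2.0000 ∉ [0.1, 1.7) ⇒ out
candidate 4: (m,n)=(-1,8) → π∥ = -1+8·λ ≈ 25.4222, π⊥ = -1+8·λ' ≈ -3.4222 ∉ [0.1, 1.7) ⇒ out
candidate 5: (m,n)=(4,0) → π∥ = 4+0·λ ≈ 4.0000, π⊥ = 4+0·λ' ≈ 4.0000 ∉ [0.1, 1.7) ⇒ out

none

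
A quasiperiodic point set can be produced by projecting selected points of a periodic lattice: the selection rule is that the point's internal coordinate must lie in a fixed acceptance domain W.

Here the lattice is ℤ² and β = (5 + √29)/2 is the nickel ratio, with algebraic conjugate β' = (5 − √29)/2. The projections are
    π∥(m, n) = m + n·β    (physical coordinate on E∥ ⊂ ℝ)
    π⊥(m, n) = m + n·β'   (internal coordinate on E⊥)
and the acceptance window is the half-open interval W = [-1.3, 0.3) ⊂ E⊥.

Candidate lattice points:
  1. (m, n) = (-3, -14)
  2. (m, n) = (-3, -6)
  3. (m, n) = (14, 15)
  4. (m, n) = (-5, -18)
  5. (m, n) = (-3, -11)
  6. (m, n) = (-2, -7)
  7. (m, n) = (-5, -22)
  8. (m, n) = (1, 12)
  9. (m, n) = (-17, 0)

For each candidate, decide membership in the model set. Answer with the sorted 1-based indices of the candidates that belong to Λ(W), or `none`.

1, 5, 6, 7

Numerically β ≈ 5.1926 and β' = −1/β ≈ -0.1926.
#1 (-3,-14): internal coord -3 + (-14)·β' = -0.3038; -0.3038 ∈ [-1.3, 0.3) → IN Λ
#2 (-3,-6): internal coord -3 + (-6)·β' = -1.8445; -1.8445 ∉ [-1.3, 0.3) → out
#3 (14,15): internal coord 14 + (15)·β' = +11.1113; +11.1113 ∉ [-1.3, 0.3) → out
#4 (-5,-18): internal coord -5 + (-18)·β' = -1.5335; -1.5335 ∉ [-1.3, 0.3) → out
#5 (-3,-11): internal coord -3 + (-11)·β' = -0.8816; -0.8816 ∈ [-1.3, 0.3) → IN Λ
#6 (-2,-7): internal coord -2 + (-7)·β' = -0.6519; -0.6519 ∈ [-1.3, 0.3) → IN Λ
#7 (-5,-22): internal coord -5 + (-22)·β' = -0.7632; -0.7632 ∈ [-1.3, 0.3) → IN Λ
#8 (1,12): internal coord 1 + (12)·β' = -1.3110; -1.3110 ∉ [-1.3, 0.3) → out
#9 (-17,0): internal coord -17 + (0)·β' = -17.0000; -17.0000 ∉ [-1.3, 0.3) → out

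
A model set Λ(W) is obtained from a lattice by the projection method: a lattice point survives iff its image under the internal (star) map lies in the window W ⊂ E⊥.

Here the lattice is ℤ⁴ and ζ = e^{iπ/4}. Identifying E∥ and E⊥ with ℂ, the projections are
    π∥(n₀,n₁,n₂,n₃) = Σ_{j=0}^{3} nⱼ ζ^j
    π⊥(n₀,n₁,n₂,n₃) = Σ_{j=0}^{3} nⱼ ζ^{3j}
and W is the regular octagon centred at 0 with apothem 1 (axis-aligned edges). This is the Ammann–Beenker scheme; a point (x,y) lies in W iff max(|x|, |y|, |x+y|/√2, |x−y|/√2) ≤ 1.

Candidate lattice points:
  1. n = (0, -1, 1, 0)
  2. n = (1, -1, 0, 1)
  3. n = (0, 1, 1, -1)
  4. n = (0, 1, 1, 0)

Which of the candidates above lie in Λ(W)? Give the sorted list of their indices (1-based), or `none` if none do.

4

With ζ = e^{iπ/4} the internal vectors are ζ^0,ζ^3,ζ^6,ζ^9.
#1 (0, -1, 1, 0): internal (0.70711, -1.70711); octagon support 1.70711 vs apothem 1 → ∉ W
#2 (1, -1, 0, 1): internal (2.41421, 0.00000); octagon support 2.41421 vs apothem 1 → ∉ W
#3 (0, 1, 1, -1): internal (-1.41421, -1.00000); octagon support 1.70711 vs apothem 1 → ∉ W
#4 (0, 1, 1, 0): internal (-0.70711, -0.29289); octagon support 0.70711 vs apothem 1 → ∈ W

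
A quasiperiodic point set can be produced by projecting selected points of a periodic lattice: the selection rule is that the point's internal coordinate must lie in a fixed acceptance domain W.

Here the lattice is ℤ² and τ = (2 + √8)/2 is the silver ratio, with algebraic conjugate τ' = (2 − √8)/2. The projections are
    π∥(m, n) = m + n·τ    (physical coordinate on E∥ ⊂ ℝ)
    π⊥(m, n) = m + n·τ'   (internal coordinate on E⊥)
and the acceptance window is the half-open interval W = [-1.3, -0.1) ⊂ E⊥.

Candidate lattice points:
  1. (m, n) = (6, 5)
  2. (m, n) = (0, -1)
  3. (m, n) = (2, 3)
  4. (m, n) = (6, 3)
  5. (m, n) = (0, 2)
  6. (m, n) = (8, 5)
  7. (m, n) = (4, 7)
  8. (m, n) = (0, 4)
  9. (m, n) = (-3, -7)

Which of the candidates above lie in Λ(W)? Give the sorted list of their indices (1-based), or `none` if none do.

Compute τ' = (2−√8)/2 = -0.4142, so π⊥(m,n) = m -0.4142·n.
#1 (6,5): internal coord 6 + (5)·τ' = +3.9289; +3.9289 ∉ [-1.3, -0.1) → out
#2 (0,-1): internal coord 0 + (-1)·τ' = +0.4142; +0.4142 ∉ [-1.3, -0.1) → out
#3 (2,3): internal coord 2 + (3)·τ' = +0.7574; +0.7574 ∉ [-1.3, -0.1) → out
#4 (6,3): internal coord 6 + (3)·τ' = +4.7574; +4.7574 ∉ [-1.3, -0.1) → out
#5 (0,2): internal coord 0 + (2)·τ' = -0.8284; -0.8284 ∈ [-1.3, -0.1) → IN Λ
#6 (8,5): internal coord 8 + (5)·τ' = +5.9289; +5.9289 ∉ [-1.3, -0.1) → out
#7 (4,7): internal coord 4 + (7)·τ' = +1.1005; +1.1005 ∉ [-1.3, -0.1) → out
#8 (0,4): internal coord 0 + (4)·τ' = -1.6569; -1.6569 ∉ [-1.3, -0.1) → out
#9 (-3,-7): internal coord -3 + (-7)·τ' = -0.1005; -0.1005 ∈ [-1.3, -0.1) → IN Λ

5, 9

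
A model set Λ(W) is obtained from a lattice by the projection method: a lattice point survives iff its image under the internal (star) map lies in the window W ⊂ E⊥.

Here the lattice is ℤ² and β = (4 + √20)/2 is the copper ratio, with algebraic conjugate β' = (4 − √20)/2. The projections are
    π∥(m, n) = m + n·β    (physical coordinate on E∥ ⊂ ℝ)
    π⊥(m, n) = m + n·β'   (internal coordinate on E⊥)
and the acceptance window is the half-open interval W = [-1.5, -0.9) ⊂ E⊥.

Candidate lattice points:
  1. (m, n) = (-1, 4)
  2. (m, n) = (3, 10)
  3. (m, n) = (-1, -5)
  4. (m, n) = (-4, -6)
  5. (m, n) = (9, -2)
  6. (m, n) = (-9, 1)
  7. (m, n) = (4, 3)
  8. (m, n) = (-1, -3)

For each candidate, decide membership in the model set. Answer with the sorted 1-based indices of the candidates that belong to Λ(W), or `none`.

Numerically β ≈ 4.2361 and β' = −1/β ≈ -0.2361.
#1 (-1,4): internal coord -1 + (4)·β' = -1.9443; -1.9443 ∉ [-1.5, -0.9) → out
#2 (3,10): internal coord 3 + (10)·β' = +0.6393; +0.6393 ∉ [-1.5, -0.9) → out
#3 (-1,-5): internal coord -1 + (-5)·β' = +0.1803; +0.1803 ∉ [-1.5, -0.9) → out
#4 (-4,-6): internal coord -4 + (-6)·β' = -2.5836; -2.5836 ∉ [-1.5, -0.9) → out
#5 (9,-2): internal coord 9 + (-2)·β' = +9.4721; +9.4721 ∉ [-1.5, -0.9) → out
#6 (-9,1): internal coord -9 + (1)·β' = -9.2361; -9.2361 ∉ [-1.5, -0.9) → out
#7 (4,3): internal coord 4 + (3)·β' = +3.2918; +3.2918 ∉ [-1.5, -0.9) → out
#8 (-1,-3): internal coord -1 + (-3)·β' = -0.2918; -0.2918 ∉ [-1.5, -0.9) → out

none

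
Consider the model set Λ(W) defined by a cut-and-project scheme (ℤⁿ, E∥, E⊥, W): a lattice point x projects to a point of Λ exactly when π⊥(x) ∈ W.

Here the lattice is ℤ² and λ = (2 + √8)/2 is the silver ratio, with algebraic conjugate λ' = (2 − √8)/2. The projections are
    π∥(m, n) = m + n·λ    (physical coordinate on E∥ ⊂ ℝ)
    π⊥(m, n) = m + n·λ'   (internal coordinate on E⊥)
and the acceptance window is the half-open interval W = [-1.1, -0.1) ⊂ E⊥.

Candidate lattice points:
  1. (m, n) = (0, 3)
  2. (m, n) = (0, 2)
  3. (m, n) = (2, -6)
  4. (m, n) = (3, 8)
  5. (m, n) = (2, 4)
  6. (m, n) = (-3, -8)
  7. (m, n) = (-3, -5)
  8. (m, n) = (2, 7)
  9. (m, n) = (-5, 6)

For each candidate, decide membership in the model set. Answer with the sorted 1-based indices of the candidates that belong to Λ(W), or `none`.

λ' = (2−√8)/2 ≈ -0.41421.
#1 (0,3): internal coord 0 + (3)·λ' = -1.24264; -1.24264 ∉ [-1.1, -0.1) → out
#2 (0,2): internal coord 0 + (2)·λ' = -0.82843; -0.82843 ∈ [-1.1, -0.1) → IN Λ
#3 (2,-6): internal coord 2 + (-6)·λ' = +4.48528; +4.48528 ∉ [-1.1, -0.1) → out
#4 (3,8): internal coord 3 + (8)·λ' = -0.31371; -0.31371 ∈ [-1.1, -0.1) → IN Λ
#5 (2,4): internal coord 2 + (4)·λ' = +0.34315; +0.34315 ∉ [-1.1, -0.1) → out
#6 (-3,-8): internal coord -3 + (-8)·λ' = +0.31371; +0.31371 ∉ [-1.1, -0.1) → out
#7 (-3,-5): internal coord -3 + (-5)·λ' = -0.92893; -0.92893 ∈ [-1.1, -0.1) → IN Λ
#8 (2,7): internal coord 2 + (7)·λ' = -0.89949; -0.89949 ∈ [-1.1, -0.1) → IN Λ
#9 (-5,6): internal coord -5 + (6)·λ' = -7.48528; -7.48528 ∉ [-1.1, -0.1) → out

2, 4, 7, 8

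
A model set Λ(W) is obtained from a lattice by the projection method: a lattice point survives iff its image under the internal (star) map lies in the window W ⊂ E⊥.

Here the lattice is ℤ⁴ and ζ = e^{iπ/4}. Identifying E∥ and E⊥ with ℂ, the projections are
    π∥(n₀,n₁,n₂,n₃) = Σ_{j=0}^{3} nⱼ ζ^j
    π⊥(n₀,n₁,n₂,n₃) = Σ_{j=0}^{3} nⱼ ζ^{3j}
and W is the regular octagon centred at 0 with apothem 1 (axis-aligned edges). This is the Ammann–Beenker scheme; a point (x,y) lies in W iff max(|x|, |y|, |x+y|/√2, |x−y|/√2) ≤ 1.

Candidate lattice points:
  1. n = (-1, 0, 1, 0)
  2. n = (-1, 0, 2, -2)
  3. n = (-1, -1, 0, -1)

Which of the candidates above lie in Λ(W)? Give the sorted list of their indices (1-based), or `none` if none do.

none

π⊥(n) = n₀ + n₁ζ³ + n₂ζ⁶ + n₃ζ⁹ where ζ = e^{iπ/4}.
candidate 1: n = (-1, 0, 1, 0) → π⊥ ≈ (-1.00000, -1.00000); max(|x|,|y|,|x±y|/√2) = 1.41421 > 1 ⇒ ∉ W
candidate 2: n = (-1, 0, 2, -2) → π⊥ ≈ (-2.41421, -3.41421); max(|x|,|y|,|x±y|/√2) = 4.12132 > 1 ⇒ ∉ W
candidate 3: n = (-1, -1, 0, -1) → π⊥ ≈ (-1.00000, -1.41421); max(|x|,|y|,|x±y|/√2) = 1.70711 > 1 ⇒ ∉ W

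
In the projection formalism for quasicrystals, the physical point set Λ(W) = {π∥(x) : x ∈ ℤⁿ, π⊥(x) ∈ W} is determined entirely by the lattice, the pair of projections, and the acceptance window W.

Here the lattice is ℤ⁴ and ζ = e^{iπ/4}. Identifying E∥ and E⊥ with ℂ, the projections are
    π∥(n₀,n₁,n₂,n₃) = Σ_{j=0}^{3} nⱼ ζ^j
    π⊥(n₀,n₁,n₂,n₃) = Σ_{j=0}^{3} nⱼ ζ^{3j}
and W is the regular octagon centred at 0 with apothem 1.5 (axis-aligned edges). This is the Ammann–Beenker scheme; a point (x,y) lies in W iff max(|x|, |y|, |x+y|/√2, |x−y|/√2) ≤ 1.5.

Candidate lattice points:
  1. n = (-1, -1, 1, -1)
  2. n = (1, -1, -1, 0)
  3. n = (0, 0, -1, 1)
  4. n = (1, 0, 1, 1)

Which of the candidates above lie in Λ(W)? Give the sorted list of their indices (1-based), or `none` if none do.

Internal map: ζ^{3j} for j=0..3 gives (1,0), (−√2/2,√2/2), (0,−1), (√2/2,√2/2).
#1 (-1, -1, 1, -1): internal (-1.0000, -2.4142); octagon support 2.4142 vs apothem 1.5 → ∉ W
#2 (1, -1, -1, 0): internal (1.7071, 0.2929); octagon support 1.7071 vs apothem 1.5 → ∉ W
#3 (0, 0, -1, 1): internal (0.7071, 1.7071); octagon support 1.7071 vs apothem 1.5 → ∉ W
#4 (1, 0, 1, 1): internal (1.7071, -0.2929); octagon support 1.7071 vs apothem 1.5 → ∉ W

none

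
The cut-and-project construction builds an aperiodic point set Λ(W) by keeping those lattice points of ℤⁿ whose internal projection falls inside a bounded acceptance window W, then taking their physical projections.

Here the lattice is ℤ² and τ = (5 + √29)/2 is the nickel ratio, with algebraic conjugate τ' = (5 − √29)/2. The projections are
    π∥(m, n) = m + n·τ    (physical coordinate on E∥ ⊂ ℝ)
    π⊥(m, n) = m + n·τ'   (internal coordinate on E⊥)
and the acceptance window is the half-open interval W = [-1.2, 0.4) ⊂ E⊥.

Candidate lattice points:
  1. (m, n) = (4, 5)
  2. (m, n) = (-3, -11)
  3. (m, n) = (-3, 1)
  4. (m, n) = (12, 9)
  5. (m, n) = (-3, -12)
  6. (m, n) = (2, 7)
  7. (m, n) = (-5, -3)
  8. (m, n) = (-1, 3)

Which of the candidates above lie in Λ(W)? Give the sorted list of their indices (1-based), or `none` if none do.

Numerically τ ≈ 5.1926 and τ' = −1/τ ≈ -0.1926.
[1] lift (4,5): star map gives 3.0371; window check -1.2 ≤ 3.0371 < 0.4 is false → out
[2] lift (-3,-11): star map gives -0.8816; window check -1.2 ≤ -0.8816 < 0.4 is true → IN Λ
[3] lift (-3,1): star map gives -3.1926; window check -1.2 ≤ -3.1926 < 0.4 is false → out
[4] lift (12,9): star map gives 10.2668; window check -1.2 ≤ 10.2668 < 0.4 is false → out
[5] lift (-3,-12): star map gives -0.6890; window check -1.2 ≤ -0.6890 < 0.4 is true → IN Λ
[6] lift (2,7): star map gives 0.6519; window check -1.2 ≤ 0.6519 < 0.4 is false → out
[7] lift (-5,-3): star map gives -4.4223; window check -1.2 ≤ -4.4223 < 0.4 is false → out
[8] lift (-1,3): star map gives -1.5777; window check -1.2 ≤ -1.5777 < 0.4 is false → out

2, 5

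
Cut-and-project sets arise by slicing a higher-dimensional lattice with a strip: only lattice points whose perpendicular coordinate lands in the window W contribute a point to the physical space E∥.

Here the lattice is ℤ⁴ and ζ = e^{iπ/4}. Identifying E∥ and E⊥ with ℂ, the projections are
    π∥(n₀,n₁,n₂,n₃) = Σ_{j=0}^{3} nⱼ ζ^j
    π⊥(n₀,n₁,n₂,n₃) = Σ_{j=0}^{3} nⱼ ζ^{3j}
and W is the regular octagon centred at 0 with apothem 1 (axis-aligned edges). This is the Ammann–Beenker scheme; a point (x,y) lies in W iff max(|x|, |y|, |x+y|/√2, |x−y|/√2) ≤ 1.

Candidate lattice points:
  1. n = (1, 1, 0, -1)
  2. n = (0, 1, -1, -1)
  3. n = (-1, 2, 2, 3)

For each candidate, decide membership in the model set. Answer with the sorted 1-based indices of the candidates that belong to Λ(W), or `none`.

1

With ζ = e^{iπ/4} the internal vectors are ζ^0,ζ^3,ζ^6,ζ^9.
candidate 1: n = (1, 1, 0, -1) → π⊥ ≈ (-0.414214, +0.000000); max(|x|,|y|,|x±y|/√2) = 0.414214 ≤ 1 ⇒ ∈ W
candidate 2: n = (0, 1, -1, -1) → π⊥ ≈ (-1.414214, +1.000000); max(|x|,|y|,|x±y|/√2) = 1.707107 > 1 ⇒ ∉ W
candidate 3: n = (-1, 2, 2, 3) → π⊥ ≈ (-0.292893, +1.535534); max(|x|,|y|,|x±y|/√2) = 1.535534 > 1 ⇒ ∉ W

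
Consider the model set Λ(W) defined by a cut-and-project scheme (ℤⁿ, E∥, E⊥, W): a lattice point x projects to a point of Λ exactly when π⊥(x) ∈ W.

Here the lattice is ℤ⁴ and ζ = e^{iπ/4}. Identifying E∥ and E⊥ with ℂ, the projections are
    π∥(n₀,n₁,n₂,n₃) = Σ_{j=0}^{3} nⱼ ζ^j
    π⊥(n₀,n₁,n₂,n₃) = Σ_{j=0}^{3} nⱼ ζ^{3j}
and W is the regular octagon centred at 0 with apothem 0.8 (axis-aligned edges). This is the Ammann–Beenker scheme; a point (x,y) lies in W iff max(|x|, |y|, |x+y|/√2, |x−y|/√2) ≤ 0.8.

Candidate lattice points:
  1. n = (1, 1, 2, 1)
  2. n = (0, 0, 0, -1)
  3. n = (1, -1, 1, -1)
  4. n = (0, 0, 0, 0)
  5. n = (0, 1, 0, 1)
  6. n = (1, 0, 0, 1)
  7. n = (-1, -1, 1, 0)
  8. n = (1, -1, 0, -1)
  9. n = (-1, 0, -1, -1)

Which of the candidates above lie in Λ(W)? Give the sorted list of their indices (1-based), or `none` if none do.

π⊥(n) = n₀ + n₁ζ³ + n₂ζ⁶ + n₃ζ⁹ where ζ = e^{iπ/4}.
#1 (1, 1, 2, 1): internal (1.00000, -0.58579); octagon support 1.12132 vs apothem 0.8 → ∉ W
#2 (0, 0, 0, -1): internal (-0.70711, -0.70711); octagon support 1.00000 vs apothem 0.8 → ∉ W
#3 (1, -1, 1, -1): internal (1.00000, -2.41421); octagon support 2.41421 vs apothem 0.8 → ∉ W
#4 (0, 0, 0, 0): internal (0.00000, 0.00000); octagon support 0.00000 vs apothem 0.8 → ∈ W
#5 (0, 1, 0, 1): internal (0.00000, 1.41421); octagon support 1.41421 vs apothem 0.8 → ∉ W
#6 (1, 0, 0, 1): internal (1.70711, 0.70711); octagon support 1.70711 vs apothem 0.8 → ∉ W
#7 (-1, -1, 1, 0): internal (-0.29289, -1.70711); octagon support 1.70711 vs apothem 0.8 → ∉ W
#8 (1, -1, 0, -1): internal (1.00000, -1.41421); octagon support 1.70711 vs apothem 0.8 → ∉ W
#9 (-1, 0, -1, -1): internal (-1.70711, 0.29289); octagon support 1.70711 vs apothem 0.8 → ∉ W

4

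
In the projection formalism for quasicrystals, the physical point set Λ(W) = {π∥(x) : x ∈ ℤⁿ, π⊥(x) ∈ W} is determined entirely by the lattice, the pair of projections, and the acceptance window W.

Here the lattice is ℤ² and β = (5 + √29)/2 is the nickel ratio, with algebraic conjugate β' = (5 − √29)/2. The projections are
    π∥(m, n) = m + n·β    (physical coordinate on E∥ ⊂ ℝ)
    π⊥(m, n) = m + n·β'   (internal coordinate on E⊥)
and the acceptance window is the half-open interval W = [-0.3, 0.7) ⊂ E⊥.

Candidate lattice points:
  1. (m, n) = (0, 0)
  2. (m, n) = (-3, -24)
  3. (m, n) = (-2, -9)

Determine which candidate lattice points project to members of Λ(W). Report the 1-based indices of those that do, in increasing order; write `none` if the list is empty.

1, 3

Compute β' = (5−√29)/2 = -0.192582, so π⊥(m,n) = m -0.192582·n.
[1] lift (0,0): star map gives 0.000000; window check -0.3 ≤ 0.000000 < 0.7 is true → IN Λ
[2] lift (-3,-24): star map gives 1.621978; window check -0.3 ≤ 1.621978 < 0.7 is false → out
[3] lift (-2,-9): star map gives -0.266758; window check -0.3 ≤ -0.266758 < 0.7 is true → IN Λ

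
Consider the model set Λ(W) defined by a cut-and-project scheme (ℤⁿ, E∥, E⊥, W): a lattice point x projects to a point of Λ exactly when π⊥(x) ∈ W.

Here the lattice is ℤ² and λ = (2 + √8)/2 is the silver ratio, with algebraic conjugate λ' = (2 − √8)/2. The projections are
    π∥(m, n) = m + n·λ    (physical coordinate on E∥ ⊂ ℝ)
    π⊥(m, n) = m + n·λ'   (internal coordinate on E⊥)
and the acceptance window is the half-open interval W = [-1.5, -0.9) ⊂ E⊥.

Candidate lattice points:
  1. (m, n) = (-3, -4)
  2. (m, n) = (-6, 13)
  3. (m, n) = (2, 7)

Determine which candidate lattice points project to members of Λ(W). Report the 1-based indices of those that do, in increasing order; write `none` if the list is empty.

1

λ' = (2−√8)/2 ≈ -0.4142.
candidate 1: (m,n)=(-3,-4) → π∥ = -3-4·λ ≈ -12.6569, π⊥ = -3-4·λ' ≈ -1.3431 ∈ [-1.5, -0.9) ⇒ IN Λ
candidate 2: (m,n)=(-6,13) → π∥ = -6+13·λ ≈ 25.3848, π⊥ = -6+13·λ' ≈ -11.3848 ∉ [-1.5, -0.9) ⇒ out
candidate 3: (m,n)=(2,7) → π∥ = 2+7·λ ≈ 18.8995, π⊥ = 2+7·λ' ≈ -0.8995 ∉ [-1.5, -0.9) ⇒ out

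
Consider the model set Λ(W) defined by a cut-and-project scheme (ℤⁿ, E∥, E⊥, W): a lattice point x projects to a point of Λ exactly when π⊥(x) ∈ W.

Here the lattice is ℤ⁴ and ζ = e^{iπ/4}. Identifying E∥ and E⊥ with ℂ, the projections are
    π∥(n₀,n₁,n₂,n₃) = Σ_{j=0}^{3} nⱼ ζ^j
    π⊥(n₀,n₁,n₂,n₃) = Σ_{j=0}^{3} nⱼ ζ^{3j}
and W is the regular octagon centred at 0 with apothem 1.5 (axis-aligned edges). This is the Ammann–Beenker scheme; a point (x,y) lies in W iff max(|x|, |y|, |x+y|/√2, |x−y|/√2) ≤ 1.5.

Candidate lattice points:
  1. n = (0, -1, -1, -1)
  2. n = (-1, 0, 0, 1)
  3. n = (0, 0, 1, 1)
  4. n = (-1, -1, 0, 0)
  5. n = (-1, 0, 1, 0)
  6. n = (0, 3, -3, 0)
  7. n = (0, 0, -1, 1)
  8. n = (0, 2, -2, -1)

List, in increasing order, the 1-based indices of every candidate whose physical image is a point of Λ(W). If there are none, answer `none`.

Internal map: ζ^{3j} for j=0..3 gives (1,0), (−√2/2,√2/2), (0,−1), (√2/2,√2/2).
candidate 1: n = (0, -1, -1, -1) → π⊥ ≈ (+0.0000, -0.4142); max(|x|,|y|,|x±y|/√2) = 0.4142 ≤ 1.5 ⇒ ∈ W
candidate 2: n = (-1, 0, 0, 1) → π⊥ ≈ (-0.2929, +0.7071); max(|x|,|y|,|x±y|/√2) = 0.7071 ≤ 1.5 ⇒ ∈ W
candidate 3: n = (0, 0, 1, 1) → π⊥ ≈ (+0.7071, -0.2929); max(|x|,|y|,|x±y|/√2) = 0.7071 ≤ 1.5 ⇒ ∈ W
candidate 4: n = (-1, -1, 0, 0) → π⊥ ≈ (-0.2929, -0.7071); max(|x|,|y|,|x±y|/√2) = 0.7071 ≤ 1.5 ⇒ ∈ W
candidate 5: n = (-1, 0, 1, 0) → π⊥ ≈ (-1.0000, -1.0000); max(|x|,|y|,|x±y|/√2) = 1.4142 ≤ 1.5 ⇒ ∈ W
candidate 6: n = (0, 3, -3, 0) → π⊥ ≈ (-2.1213, +5.1213); max(|x|,|y|,|x±y|/√2) = 5.1213 > 1.5 ⇒ ∉ W
candidate 7: n = (0, 0, -1, 1) → π⊥ ≈ (+0.7071, +1.7071); max(|x|,|y|,|x±y|/√2) = 1.7071 > 1.5 ⇒ ∉ W
candidate 8: n = (0, 2, -2, -1) → π⊥ ≈ (-2.1213, +2.7071); max(|x|,|y|,|x±y|/√2) = 3.4142 > 1.5 ⇒ ∉ W

1, 2, 3, 4, 5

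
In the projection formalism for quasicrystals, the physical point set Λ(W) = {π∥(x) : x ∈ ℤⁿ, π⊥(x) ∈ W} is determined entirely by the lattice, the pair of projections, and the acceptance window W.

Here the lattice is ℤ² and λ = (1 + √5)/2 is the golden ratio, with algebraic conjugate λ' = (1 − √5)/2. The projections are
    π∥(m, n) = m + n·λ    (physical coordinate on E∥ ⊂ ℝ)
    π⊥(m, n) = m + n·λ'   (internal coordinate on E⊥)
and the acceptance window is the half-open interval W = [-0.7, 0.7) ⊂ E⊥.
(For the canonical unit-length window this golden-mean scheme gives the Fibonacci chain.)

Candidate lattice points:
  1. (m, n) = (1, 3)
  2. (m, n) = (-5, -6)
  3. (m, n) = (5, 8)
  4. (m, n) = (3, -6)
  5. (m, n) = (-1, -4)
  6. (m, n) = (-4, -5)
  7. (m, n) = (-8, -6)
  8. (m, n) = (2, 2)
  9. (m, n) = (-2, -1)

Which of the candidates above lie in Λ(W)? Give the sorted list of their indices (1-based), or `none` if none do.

3

Numerically λ ≈ 1.618034 and λ' = −1/λ ≈ -0.618034.
[1] lift (1,3): star map gives -0.854102; window check -0.7 ≤ -0.854102 < 0.7 is false → out
[2] lift (-5,-6): star map gives -1.291796; window check -0.7 ≤ -1.291796 < 0.7 is false → out
[3] lift (5,8): star map gives 0.055728; window check -0.7 ≤ 0.055728 < 0.7 is true → IN Λ
[4] lift (3,-6): star map gives 6.708204; window check -0.7 ≤ 6.708204 < 0.7 is false → out
[5] lift (-1,-4): star map gives 1.472136; window check -0.7 ≤ 1.472136 < 0.7 is false → out
[6] lift (-4,-5): star map gives -0.909830; window check -0.7 ≤ -0.909830 < 0.7 is false → out
[7] lift (-8,-6): star map gives -4.291796; window check -0.7 ≤ -4.291796 < 0.7 is false → out
[8] lift (2,2): star map gives 0.763932; window check -0.7 ≤ 0.763932 < 0.7 is false → out
[9] lift (-2,-1): star map gives -1.381966; window check -0.7 ≤ -1.381966 < 0.7 is false → out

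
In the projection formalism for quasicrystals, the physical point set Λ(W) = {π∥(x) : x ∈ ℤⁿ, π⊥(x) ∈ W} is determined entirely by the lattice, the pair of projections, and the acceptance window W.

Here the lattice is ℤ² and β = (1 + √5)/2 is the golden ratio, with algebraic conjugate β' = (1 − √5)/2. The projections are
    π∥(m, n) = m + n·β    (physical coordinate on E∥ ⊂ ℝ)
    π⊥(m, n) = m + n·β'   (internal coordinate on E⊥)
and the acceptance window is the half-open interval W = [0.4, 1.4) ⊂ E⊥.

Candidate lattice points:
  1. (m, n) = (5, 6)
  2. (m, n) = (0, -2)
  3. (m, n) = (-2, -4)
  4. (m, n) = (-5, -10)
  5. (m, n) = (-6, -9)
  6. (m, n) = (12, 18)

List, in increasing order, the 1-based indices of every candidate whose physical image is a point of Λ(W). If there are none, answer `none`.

β' = (1−√5)/2 ≈ -0.61803.
[1] lift (5,6): star map gives 1.29180; window check 0.4 ≤ 1.29180 < 1.4 is true → IN Λ
[2] lift (0,-2): star map gives 1.23607; window check 0.4 ≤ 1.23607 < 1.4 is true → IN Λ
[3] lift (-2,-4): star map gives 0.47214; window check 0.4 ≤ 0.47214 < 1.4 is true → IN Λ
[4] lift (-5,-10): star map gives 1.18034; window check 0.4 ≤ 1.18034 < 1.4 is true → IN Λ
[5] lift (-6,-9): star map gives -0.43769; window check 0.4 ≤ -0.43769 < 1.4 is false → out
[6] lift (12,18): star map gives 0.87539; window check 0.4 ≤ 0.87539 < 1.4 is true → IN Λ

1, 2, 3, 4, 6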